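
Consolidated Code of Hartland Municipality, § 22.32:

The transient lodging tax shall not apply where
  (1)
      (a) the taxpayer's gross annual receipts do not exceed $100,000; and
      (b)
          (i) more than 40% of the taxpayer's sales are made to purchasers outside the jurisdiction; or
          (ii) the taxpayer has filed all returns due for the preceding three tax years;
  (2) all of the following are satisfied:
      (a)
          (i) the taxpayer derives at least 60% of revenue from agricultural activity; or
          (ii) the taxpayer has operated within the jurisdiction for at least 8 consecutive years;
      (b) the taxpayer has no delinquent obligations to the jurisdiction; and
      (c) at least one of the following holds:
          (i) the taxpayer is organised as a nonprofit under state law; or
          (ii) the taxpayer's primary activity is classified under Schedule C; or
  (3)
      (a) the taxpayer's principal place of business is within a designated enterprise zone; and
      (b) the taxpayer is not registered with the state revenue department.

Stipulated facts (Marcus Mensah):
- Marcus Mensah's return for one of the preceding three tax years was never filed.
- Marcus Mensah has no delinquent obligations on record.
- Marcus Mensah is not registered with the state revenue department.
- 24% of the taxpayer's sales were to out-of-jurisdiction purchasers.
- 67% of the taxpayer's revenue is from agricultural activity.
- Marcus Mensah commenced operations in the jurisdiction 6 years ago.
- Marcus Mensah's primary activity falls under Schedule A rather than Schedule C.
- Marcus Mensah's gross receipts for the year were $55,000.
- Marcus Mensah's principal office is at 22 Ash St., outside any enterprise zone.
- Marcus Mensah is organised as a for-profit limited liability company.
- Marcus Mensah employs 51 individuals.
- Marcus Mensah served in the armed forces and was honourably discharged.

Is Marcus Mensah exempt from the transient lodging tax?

No — not exempt.

(a) receipts ≤ $100,000 — met.
(i) >40% out-of-jur. sales — not met.
(ii) returns current — fails.
(b) = F OR F = false.
(1) = T AND F = false.
(i) ≥60% agricultural — satisfied.
(ii) ≥ 8 yrs in jurisdiction — not satisfied.
(a) = T OR F = true.
(b) no delinquency — satisfied.
(i) nonprofit — fails.
(ii) Schedule C activity — not met.
(c): F OR F → false.
So (2) is not satisfied (T AND T AND F).
(a) in enterprise zone — not met.
(b) not (state-registered) — holds.
So (3) is not satisfied (F AND T).
Overall: F OR F OR F → false.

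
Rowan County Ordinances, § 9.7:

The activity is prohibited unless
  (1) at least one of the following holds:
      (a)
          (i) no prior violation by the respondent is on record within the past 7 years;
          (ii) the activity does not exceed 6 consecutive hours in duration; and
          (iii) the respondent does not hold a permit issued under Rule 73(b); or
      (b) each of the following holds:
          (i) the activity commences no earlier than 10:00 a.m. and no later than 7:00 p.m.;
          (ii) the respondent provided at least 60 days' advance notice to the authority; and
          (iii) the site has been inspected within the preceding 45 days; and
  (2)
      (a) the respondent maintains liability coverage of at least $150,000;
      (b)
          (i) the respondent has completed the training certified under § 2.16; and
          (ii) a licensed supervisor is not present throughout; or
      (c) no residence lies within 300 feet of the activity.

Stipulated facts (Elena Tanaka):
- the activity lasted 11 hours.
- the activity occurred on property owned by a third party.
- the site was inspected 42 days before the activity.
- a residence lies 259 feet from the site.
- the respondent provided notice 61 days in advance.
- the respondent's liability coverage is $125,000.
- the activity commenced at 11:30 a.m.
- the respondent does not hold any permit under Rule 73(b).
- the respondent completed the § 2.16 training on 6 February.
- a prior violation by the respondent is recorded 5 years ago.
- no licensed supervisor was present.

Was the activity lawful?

(i) no prior violation — not met.
(ii) ≤ 6 hrs duration — not satisfied.
(iii) not (holds permit) — met.
(a): F AND F AND T → false.
(i) start within hours — holds.
(ii) ≥60 days' notice — holds.
(iii) site inspected — holds.
So (b) is satisfied (T AND T AND T).
(1) = F OR T = true.
(a) coverage ≥ $150,000 — not met.
(i) training certified — holds.
(ii) not (supervisor present) — holds.
(b) = T AND T = true.
(c) no residence in 300 ft — not satisfied.
So (2) is satisfied (F OR T OR F).
Overall = T AND T = true.

Yes — lawful.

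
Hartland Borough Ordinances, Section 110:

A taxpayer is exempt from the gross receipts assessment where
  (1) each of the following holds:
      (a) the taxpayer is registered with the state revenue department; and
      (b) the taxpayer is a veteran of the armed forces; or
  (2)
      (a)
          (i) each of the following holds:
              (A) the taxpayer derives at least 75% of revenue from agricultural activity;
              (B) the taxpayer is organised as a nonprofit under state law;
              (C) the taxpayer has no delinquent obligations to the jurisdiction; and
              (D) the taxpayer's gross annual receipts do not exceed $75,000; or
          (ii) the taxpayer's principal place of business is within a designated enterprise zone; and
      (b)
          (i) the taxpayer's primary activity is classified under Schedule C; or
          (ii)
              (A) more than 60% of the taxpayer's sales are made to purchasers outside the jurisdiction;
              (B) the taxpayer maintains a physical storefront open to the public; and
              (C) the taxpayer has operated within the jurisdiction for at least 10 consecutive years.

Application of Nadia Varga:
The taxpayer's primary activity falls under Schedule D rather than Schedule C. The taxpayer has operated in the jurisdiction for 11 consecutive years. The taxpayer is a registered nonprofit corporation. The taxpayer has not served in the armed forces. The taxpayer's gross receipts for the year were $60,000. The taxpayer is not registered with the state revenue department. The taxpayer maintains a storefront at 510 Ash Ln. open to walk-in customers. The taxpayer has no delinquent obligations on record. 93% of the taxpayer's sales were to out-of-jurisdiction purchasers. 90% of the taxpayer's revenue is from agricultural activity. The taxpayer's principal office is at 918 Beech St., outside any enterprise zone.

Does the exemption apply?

(a) state-registered — fails.
(b) veteran — not satisfied.
(1) = F AND F = false.
(A) ≥75% agricultural — holds.
(B) nonprofit — satisfied.
(C) no delinquency — holds.
(D) receipts ≤ $75,000 — met.
So (i) is satisfied (T AND T AND T AND T).
(ii) in enterprise zone — fails.
So (a) is satisfied (T OR F).
(i) Schedule C activity — not satisfied.
(A) >60% out-of-jur. sales — holds.
(B) has storefront — met.
(C) ≥ 10 yrs in jurisdiction — holds.
(ii): T AND T AND T → true.
So (b) is satisfied (F OR T).
So (2) is satisfied (T AND T).
So Overall is satisfied (F OR T).

Yes — exempt.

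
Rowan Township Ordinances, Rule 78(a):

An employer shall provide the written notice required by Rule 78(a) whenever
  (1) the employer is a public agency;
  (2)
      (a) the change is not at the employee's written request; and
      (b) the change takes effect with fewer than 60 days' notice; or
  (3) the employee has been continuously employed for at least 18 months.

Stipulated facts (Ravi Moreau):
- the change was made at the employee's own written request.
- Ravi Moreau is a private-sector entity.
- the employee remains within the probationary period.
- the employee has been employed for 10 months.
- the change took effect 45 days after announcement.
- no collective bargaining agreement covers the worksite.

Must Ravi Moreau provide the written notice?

(1) public agency — not satisfied.
(a) not employee-requested — not satisfied.
(b) < 60 days' notice — satisfied.
(2) = F AND T = false.
(3) tenure ≥ 18 mo. — not satisfied.
So Overall is not satisfied (F OR F OR F).

No — not required.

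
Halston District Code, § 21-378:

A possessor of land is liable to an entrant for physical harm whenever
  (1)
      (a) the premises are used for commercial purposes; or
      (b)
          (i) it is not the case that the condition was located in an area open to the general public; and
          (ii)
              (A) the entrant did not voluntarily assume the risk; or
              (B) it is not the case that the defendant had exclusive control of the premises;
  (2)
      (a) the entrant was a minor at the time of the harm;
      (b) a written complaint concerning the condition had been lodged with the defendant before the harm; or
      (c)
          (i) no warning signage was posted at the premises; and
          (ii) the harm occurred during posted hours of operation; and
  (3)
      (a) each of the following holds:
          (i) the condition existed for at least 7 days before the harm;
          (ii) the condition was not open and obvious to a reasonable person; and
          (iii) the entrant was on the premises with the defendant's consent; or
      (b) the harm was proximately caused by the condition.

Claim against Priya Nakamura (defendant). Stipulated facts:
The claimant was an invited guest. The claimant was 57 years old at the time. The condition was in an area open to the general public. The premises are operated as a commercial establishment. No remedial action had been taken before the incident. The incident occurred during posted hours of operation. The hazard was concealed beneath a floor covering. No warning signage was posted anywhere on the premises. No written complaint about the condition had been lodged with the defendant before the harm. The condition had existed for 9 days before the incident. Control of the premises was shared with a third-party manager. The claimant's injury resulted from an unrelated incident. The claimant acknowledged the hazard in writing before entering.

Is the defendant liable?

Yes — liable.

(a) commercial use — holds.
(i) not (public area) — fails.
(A) no assumed risk — not met.
(B) not (exclusive control) — holds.
(ii) = F OR T = true.
(b) = F AND T = false.
So (1) is satisfied (T OR F).
(a) entrant a minor — fails.
(b) complaint lodged — not met.
(i) no signage posted — met.
(ii) during posted hours — met.
(c): T AND T → true.
(2): F OR F OR T → true.
(i) condition ≥7 days old — satisfied.
(ii) not open/obvious — satisfied.
(iii) consent to enter — satisfied.
(a) = T AND T AND T = true.
(b) proximate cause — not met.
So (3) is satisfied (T OR F).
Overall = T AND T AND T = true.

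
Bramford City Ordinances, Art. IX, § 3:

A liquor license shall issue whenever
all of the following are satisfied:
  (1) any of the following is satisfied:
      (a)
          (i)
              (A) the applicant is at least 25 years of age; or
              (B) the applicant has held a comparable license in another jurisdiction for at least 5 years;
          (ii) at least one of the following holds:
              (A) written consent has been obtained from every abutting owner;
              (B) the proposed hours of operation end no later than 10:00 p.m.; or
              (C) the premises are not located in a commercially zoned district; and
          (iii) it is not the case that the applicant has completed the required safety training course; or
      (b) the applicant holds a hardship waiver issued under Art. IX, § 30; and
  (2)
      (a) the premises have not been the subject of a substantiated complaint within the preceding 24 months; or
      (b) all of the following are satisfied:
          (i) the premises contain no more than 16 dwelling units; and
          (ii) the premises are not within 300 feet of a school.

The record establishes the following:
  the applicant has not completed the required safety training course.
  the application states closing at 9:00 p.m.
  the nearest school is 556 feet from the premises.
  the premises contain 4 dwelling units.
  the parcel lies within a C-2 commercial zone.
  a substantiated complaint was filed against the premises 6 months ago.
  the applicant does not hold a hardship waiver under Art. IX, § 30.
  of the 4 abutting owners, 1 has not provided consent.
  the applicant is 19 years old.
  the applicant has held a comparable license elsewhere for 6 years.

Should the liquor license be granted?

Yes — granted.

(A) age ≥ 25 — not met.
(B) prior license ≥ 5 yr — holds.
So (i) is satisfied (F OR T).
(A) all abutters consent — not met.
(B) closes by 10 p.m. — holds.
(C) not (commercially zoned) — fails.
(ii) = F OR T OR F = true.
(iii) not (safety training) — met.
So (a) is satisfied (T AND T AND T).
(b) hardship waiver — not satisfied.
(1) = T OR F = true.
(a) no complaint in 24 mo. — not satisfied.
(i) ≤ 16 units — satisfied.
(ii) ≥300 ft from school — satisfied.
(b) = T AND T = true.
(2) = F OR T = true.
Overall = T AND T = true.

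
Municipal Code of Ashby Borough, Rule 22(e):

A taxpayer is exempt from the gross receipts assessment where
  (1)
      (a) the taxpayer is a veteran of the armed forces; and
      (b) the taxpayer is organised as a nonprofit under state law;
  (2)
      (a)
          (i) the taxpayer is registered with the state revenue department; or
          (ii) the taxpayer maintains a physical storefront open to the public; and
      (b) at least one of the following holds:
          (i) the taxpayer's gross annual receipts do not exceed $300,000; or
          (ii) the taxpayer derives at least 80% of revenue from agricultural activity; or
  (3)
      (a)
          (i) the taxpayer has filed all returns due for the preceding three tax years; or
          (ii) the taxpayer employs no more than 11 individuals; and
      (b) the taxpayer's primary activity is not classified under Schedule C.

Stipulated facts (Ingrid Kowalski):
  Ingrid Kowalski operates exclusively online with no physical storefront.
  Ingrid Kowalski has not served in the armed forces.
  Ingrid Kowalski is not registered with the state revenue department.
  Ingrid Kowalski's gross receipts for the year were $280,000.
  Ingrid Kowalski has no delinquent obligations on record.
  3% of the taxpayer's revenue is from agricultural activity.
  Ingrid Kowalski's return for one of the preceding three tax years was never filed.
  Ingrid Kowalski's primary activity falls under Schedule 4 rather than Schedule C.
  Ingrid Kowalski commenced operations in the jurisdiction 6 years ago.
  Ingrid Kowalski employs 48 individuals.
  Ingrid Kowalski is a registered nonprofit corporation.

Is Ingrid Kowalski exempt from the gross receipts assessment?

(a) veteran — not satisfied.
(b) nonprofit — holds.
So (1) is not satisfied (F AND T).
(i) state-registered — fails.
(ii) has storefront — not met.
So (a) is not satisfied (F OR F).
(i) receipts ≤ $300,000 — satisfied.
(ii) ≥80% agricultural — not satisfied.
So (b) is satisfied (T OR F).
(2): F AND T → false.
(i) returns current — not satisfied.
(ii) ≤ 11 employees — not met.
So (a) is not satisfied (F OR F).
(b) not (Schedule C activity) — met.
(3) = F AND T = false.
Overall: F OR F OR F → false.

No — not exempt.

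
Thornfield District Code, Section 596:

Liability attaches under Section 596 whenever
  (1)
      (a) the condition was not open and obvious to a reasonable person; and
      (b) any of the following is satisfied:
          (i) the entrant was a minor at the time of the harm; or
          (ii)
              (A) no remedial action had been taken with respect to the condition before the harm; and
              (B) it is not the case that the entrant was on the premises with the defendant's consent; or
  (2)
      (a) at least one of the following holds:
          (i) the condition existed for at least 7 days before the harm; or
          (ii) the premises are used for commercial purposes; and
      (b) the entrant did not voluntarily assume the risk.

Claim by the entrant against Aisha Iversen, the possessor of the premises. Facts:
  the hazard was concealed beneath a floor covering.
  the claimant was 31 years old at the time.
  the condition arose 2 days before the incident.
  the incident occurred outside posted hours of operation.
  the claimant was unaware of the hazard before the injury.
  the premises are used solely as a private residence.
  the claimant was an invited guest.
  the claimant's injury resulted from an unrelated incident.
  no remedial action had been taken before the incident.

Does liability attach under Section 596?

(a) not open/obvious — met.
(i) entrant a minor — not satisfied.
(A) no remedial action — met.
(B) not (consent to enter) — fails.
(ii) = T AND F = false.
So (b) is not satisfied (F OR F).
So (1) is not satisfied (T AND F).
(i) condition ≥7 days old — not satisfied.
(ii) commercial use — fails.
(a) = F OR F = false.
(b) no assumed risk — satisfied.
So (2) is not satisfied (F AND T).
Overall = F OR F = false.

No — not liable.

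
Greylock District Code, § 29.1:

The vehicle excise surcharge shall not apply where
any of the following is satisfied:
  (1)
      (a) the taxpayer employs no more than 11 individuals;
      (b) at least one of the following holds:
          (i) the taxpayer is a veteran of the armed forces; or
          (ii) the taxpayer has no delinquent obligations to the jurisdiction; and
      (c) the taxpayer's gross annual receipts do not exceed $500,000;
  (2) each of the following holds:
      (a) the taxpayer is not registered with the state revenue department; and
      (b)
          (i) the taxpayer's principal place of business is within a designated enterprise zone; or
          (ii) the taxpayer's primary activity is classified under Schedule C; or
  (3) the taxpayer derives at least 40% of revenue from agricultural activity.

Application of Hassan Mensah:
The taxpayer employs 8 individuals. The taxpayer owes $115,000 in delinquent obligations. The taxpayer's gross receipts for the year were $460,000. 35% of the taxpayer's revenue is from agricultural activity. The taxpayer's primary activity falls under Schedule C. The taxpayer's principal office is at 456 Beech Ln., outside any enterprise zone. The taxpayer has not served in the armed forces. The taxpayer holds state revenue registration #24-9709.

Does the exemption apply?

No — not exempt.

(a) ≤ 11 employees — holds.
(i) veteran — not satisfied.
(ii) no delinquency — not met.
So (b) is not satisfied (F OR F).
(c) receipts ≤ $500,000 — holds.
(1): T AND F AND T → false.
(a) not (state-registered) — not met.
(i) in enterprise zone — not satisfied.
(ii) Schedule C activity — satisfied.
(b): F OR T → true.
(2): F AND T → false.
(3) ≥40% agricultural — fails.
Overall = F OR F OR F = false.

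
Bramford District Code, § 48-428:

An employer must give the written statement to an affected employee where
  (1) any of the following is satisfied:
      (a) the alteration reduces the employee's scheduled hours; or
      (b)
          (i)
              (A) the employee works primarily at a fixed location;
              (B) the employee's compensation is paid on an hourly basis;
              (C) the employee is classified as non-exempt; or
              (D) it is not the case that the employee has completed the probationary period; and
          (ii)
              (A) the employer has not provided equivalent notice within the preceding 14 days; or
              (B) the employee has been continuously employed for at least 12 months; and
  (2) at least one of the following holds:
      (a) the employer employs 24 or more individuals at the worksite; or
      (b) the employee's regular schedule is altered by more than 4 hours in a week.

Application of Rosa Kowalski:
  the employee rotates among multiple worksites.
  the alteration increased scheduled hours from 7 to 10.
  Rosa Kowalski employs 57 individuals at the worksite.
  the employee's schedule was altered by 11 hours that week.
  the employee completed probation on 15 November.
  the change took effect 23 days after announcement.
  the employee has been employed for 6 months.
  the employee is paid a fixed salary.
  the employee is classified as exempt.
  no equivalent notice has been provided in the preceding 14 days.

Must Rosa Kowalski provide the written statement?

No — not required.

(a) hours reduced — fails.
(A) fixed location — fails.
(B) hourly-paid — fails.
(C) non-exempt — not satisfied.
(D) not (past probation) — not met.
So (i) is not satisfied (F OR F OR F OR F).
(A) no recent notice — holds.
(B) tenure ≥ 12 mo. — not met.
(ii): T OR F → true.
(b): F AND T → false.
So (1) is not satisfied (F OR F).
(a) ≥ 24 at site — met.
(b) schedule shift > 4h — holds.
(2): T OR T → true.
Overall: F AND T → false.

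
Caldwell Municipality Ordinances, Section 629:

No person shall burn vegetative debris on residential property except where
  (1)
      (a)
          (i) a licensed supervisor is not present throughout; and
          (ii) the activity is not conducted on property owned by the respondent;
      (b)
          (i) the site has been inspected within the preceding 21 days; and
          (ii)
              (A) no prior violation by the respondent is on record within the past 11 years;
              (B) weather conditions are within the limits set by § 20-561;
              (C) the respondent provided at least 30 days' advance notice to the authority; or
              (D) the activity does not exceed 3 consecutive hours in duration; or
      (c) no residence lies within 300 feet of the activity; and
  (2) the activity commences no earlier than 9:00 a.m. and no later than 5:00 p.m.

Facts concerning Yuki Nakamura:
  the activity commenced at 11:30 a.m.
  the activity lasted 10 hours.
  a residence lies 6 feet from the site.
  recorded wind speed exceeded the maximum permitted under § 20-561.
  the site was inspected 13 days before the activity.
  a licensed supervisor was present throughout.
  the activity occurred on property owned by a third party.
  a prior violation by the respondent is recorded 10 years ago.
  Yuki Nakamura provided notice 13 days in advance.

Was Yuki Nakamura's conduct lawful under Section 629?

No — unlawful.

(i) not (supervisor present) — not satisfied.
(ii) not (own property) — met.
(a) = F AND T = false.
(i) site inspected — satisfied.
(A) no prior violation — not met.
(B) weather ok — not satisfied.
(C) ≥30 days' notice — not satisfied.
(D) ≤ 3 hrs duration — not met.
So (ii) is not satisfied (F OR F OR F OR F).
(b) = T AND F = false.
(c) no residence in 300 ft — not satisfied.
(1): F OR F OR F → false.
(2) start within hours — met.
So Overall is not satisfied (F AND T).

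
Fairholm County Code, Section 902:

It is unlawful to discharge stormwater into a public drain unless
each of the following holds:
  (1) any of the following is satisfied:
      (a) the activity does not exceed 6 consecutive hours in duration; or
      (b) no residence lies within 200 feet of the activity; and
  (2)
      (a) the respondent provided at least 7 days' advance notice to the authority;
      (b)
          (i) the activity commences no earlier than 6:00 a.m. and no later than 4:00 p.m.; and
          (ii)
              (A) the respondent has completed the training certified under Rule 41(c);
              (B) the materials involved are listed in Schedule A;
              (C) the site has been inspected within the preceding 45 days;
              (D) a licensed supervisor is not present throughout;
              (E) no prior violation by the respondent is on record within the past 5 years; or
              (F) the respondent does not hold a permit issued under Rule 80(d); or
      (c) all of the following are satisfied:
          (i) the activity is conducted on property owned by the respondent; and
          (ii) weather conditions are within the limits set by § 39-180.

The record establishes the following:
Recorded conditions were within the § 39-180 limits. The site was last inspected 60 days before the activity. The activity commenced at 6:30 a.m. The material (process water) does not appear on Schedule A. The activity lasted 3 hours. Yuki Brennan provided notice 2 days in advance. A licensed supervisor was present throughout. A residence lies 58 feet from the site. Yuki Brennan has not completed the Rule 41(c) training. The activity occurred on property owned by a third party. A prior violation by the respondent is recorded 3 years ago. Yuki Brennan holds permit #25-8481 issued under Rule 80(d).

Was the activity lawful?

No — unlawful.

(a) ≤ 6 hrs duration — satisfied.
(b) no residence in 200 ft — not met.
(1): T OR F → true.
(a) ≥7 days' notice — not satisfied.
(i) start within hours — met.
(A) training certified — not satisfied.
(B) Schedule A material — not satisfied.
(C) site inspected — fails.
(D) not (supervisor present) — fails.
(E) no prior violation — not met.
(F) not (holds permit) — not met.
(ii): F OR F OR F OR F OR F OR F → false.
So (b) is not satisfied (T AND F).
(i) own property — not satisfied.
(ii) weather ok — satisfied.
(c): F AND T → false.
(2) = F OR F OR F = false.
Overall = T AND F = false.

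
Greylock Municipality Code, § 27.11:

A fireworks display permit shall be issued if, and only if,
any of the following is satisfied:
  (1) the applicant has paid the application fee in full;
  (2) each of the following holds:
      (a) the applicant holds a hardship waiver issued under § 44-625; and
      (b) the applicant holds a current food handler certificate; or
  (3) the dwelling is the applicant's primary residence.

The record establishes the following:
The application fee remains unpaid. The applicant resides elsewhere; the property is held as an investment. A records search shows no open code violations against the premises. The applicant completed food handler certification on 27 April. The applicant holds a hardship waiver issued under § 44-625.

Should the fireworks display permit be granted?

(1) fee paid — fails.
(a) hardship waiver — met.
(b) food handler cert. — met.
So (2) is satisfied (T AND T).
(3) primary residence — fails.
Overall = F OR T OR F = true.

Yes — granted.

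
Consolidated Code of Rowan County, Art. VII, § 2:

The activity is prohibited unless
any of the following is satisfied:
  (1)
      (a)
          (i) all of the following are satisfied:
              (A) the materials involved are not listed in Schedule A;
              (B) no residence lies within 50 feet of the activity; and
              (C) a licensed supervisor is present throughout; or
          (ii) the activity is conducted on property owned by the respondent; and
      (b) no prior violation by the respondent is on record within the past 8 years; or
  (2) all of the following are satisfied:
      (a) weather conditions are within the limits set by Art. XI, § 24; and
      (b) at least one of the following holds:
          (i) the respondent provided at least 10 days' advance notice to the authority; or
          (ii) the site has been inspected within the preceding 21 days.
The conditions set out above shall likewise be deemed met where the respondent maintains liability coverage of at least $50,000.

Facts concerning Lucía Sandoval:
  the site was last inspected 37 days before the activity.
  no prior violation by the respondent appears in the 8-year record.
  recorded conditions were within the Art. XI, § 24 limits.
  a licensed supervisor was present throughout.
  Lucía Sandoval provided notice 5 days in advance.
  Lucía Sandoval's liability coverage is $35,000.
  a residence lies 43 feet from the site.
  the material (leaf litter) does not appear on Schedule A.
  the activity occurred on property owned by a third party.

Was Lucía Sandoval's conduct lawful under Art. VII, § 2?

(A) not (Schedule A material) — satisfied.
(B) no residence in 50 ft — not met.
(C) supervisor present — satisfied.
(i): T AND F AND T → false.
(ii) own property — fails.
(a) = F OR F = false.
(b) no prior violation — holds.
(1): F AND T → false.
(a) weather ok — holds.
(i) ≥10 days' notice — not satisfied.
(ii) site inspected — fails.
So (b) is not satisfied (F OR F).
(2) = T AND F = false.
Overall: F OR F → false.
Exception (coverage ≥ $50,000) — not satisfied.
Result: main false OR exception false → false.

No — unlawful.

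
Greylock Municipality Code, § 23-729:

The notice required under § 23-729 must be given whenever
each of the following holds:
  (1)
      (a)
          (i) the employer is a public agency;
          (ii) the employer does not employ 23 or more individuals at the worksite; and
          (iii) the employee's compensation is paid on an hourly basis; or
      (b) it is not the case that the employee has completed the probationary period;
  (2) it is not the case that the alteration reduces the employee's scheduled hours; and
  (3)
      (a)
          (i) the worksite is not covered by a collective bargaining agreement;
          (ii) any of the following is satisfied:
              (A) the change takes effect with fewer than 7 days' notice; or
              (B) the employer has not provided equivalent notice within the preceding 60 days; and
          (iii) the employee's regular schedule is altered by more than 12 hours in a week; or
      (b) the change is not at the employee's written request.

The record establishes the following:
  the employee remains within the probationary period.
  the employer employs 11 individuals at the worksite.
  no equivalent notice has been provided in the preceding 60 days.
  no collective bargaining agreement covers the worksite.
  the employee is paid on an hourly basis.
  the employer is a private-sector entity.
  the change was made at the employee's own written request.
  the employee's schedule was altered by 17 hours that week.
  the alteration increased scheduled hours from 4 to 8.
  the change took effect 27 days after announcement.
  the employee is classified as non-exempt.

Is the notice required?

(i) public agency — not satisfied.
(ii) not (≥ 23 at site) — satisfied.
(iii) hourly-paid — holds.
(a): F AND T AND T → false.
(b) not (past probation) — satisfied.
So (1) is satisfied (F OR T).
(2) not (hours reduced) — met.
(i) no CBA — satisfied.
(A) < 7 days' notice — not met.
(B) no recent notice — satisfied.
(ii) = F OR T = true.
(iii) schedule shift > 12h — holds.
(a) = T AND T AND T = true.
(b) not employee-requested — not satisfied.
(3): T OR F → true.
Overall = T AND T AND T = true.

Yes — required.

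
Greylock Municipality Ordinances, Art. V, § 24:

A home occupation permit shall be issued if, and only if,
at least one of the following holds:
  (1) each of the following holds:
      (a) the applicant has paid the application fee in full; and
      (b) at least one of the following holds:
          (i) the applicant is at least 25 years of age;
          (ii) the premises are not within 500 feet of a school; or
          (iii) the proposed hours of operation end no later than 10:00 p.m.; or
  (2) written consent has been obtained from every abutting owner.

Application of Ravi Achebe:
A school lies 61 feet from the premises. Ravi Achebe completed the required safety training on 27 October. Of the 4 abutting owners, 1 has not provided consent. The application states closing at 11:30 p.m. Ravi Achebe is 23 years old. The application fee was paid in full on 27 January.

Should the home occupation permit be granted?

No — denied.

(a) fee paid — satisfied.
(i) age ≥ 25 — fails.
(ii) ≥500 ft from school — not satisfied.
(iii) closes by 10 p.m. — not satisfied.
So (b) is not satisfied (F OR F OR F).
(1) = T AND F = false.
(2) all abutters consent — not met.
Overall = F OR F = false.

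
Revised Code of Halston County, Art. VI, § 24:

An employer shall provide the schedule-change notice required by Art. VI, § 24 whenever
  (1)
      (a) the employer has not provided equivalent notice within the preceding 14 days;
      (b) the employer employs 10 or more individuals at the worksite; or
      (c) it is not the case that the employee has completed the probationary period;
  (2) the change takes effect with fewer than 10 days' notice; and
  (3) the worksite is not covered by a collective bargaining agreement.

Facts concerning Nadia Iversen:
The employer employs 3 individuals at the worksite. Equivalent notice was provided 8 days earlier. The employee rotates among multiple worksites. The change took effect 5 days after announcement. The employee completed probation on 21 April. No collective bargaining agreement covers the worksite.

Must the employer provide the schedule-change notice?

(a) no recent notice — not satisfied.
(b) ≥ 10 at site — not met.
(c) not (past probation) — not met.
(1) = F OR F OR F = false.
(2) < 10 days' notice — met.
(3) no CBA — satisfied.
So Overall is not satisfied (F AND T AND T).

No — not required.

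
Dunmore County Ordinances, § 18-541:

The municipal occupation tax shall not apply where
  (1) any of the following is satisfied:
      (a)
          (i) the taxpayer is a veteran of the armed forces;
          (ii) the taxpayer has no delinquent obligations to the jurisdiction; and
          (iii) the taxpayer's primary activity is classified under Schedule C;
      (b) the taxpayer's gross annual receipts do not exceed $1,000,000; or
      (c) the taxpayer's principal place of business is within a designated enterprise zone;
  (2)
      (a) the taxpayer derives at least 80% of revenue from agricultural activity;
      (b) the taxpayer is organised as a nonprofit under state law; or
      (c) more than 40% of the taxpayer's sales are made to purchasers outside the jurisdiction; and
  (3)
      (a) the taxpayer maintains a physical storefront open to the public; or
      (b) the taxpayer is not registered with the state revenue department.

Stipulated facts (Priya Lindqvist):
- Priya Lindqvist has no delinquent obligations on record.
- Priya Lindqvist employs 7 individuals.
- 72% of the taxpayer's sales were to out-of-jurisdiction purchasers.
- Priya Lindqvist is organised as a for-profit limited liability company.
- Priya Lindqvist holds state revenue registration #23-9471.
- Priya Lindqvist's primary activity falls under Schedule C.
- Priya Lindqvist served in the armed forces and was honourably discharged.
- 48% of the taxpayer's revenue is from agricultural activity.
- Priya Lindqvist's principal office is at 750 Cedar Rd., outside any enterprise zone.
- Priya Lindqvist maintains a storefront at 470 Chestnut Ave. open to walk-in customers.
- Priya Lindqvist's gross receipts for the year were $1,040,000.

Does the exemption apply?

(i) veteran — holds.
(ii) no delinquency — met.
(iii) Schedule C activity — met.
So (a) is satisfied (T AND T AND T).
(b) receipts ≤ $1,000,000 — not met.
(c) in enterprise zone — not met.
(1): T OR F OR F → true.
(a) ≥80% agricultural — fails.
(b) nonprofit — not satisfied.
(c) >40% out-of-jur. sales — holds.
(2): F OR F OR T → true.
(a) has storefront — met.
(b) not (state-registered) — fails.
(3) = T OR F = true.
Overall = T AND T AND T = true.

Yes — exempt.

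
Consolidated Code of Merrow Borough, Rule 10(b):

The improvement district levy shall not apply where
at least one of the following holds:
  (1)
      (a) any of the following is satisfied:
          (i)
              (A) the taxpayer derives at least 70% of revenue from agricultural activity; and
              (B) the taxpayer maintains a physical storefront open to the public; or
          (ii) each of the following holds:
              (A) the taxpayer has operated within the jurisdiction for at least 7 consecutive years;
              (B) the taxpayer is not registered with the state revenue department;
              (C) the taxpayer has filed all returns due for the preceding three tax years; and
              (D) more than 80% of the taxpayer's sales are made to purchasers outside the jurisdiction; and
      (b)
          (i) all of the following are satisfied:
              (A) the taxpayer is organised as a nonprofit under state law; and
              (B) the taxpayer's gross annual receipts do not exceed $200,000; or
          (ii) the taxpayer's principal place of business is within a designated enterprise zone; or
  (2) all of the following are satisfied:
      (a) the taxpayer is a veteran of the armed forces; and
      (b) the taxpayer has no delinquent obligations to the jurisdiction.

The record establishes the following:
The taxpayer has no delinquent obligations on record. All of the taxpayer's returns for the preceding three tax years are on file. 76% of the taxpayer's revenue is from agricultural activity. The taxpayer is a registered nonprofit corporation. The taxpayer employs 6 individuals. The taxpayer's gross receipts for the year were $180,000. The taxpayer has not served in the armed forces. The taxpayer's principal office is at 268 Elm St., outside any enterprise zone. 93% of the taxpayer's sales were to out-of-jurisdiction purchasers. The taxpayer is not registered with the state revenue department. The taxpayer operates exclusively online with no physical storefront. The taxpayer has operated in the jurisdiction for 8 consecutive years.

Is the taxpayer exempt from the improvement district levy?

Yes — exempt.

(A) ≥70% agricultural — holds.
(B) has storefront — fails.
(i) = T AND F = false.
(A) ≥ 7 yrs in jurisdiction — met.
(B) not (state-registered) — holds.
(C) returns current — holds.
(D) >80% out-of-jur. sales — met.
So (ii) is satisfied (T AND T AND T AND T).
(a): F OR T → true.
(A) nonprofit — satisfied.
(B) receipts ≤ $200,000 — satisfied.
So (i) is satisfied (T AND T).
(ii) in enterprise zone — fails.
(b): T OR F → true.
(1) = T AND T = true.
(a) veteran — fails.
(b) no delinquency — met.
(2): F AND T → false.
Overall: T OR F → true.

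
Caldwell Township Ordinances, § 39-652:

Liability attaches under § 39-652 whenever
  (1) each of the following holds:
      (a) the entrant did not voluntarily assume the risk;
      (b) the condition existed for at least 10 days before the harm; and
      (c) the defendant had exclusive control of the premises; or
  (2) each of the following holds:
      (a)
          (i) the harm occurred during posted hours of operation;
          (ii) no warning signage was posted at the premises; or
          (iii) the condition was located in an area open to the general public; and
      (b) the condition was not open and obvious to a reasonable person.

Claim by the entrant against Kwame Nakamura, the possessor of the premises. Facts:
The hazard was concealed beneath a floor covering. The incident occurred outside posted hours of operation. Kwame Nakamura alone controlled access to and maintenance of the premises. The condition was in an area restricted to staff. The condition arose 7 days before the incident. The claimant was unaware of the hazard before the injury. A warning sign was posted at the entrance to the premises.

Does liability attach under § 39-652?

(a) no assumed risk — holds.
(b) condition ≥10 days old — not satisfied.
(c) exclusive control — satisfied.
So (1) is not satisfied (T AND F AND T).
(i) during posted hours — not satisfied.
(ii) no signage posted — not satisfied.
(iii) public area — fails.
(a): F OR F OR F → false.
(b) not open/obvious — met.
So (2) is not satisfied (F AND T).
So Overall is not satisfied (F OR F).

No — not liable.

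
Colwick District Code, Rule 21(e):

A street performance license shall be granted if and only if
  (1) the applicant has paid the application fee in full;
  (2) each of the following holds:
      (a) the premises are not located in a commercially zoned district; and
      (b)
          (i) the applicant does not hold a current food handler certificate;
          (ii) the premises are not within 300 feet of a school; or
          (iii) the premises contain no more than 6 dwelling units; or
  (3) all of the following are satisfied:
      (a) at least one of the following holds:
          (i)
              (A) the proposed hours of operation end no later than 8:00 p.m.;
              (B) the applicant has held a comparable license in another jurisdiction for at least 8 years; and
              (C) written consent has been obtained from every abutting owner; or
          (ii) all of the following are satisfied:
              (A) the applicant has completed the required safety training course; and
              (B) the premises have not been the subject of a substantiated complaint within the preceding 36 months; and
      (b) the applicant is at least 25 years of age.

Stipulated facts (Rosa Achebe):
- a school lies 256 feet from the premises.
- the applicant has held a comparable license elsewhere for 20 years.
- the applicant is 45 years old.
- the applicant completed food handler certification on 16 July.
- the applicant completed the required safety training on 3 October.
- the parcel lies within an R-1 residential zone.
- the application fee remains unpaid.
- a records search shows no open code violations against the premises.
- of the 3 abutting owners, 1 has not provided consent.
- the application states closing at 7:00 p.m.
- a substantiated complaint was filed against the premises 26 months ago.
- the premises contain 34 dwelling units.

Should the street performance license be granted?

(1) fee paid — not met.
(a) not (commercially zoned) — satisfied.
(i) not (food handler cert.) — not satisfied.
(ii) ≥300 ft from school — not met.
(iii) ≤ 6 units — not satisfied.
(b): F OR F OR F → false.
(2) = T AND F = false.
(A) closes by 8 p.m. — satisfied.
(B) prior license ≥ 8 yr — holds.
(C) all abutters consent — fails.
So (i) is not satisfied (T AND T AND F).
(A) safety training — satisfied.
(B) no complaint in 36 mo. — not satisfied.
So (ii) is not satisfied (T AND F).
(a): F OR F → false.
(b) age ≥ 25 — satisfied.
(3) = F AND T = false.
Overall = F OR F OR F = false.

No — denied.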